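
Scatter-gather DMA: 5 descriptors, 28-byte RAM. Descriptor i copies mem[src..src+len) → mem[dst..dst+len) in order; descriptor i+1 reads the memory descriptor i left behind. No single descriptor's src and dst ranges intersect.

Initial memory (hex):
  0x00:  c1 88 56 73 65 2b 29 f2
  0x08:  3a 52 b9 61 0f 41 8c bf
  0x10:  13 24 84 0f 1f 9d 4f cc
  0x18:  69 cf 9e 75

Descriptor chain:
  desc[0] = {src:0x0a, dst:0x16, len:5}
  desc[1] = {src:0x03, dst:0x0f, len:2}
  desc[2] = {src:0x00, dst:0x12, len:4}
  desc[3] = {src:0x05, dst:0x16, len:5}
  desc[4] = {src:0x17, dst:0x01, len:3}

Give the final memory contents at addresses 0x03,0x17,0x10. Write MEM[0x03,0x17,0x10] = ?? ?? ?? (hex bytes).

MEM[0x03,0x17,0x10] = 3a 29 65

D0: mem[0x16..0x1a] <- [b9 61 0f 41 8c]
D1: mem[0x0f..0x10] <- [73 65]
D2: mem[0x12..0x15] <- [c1 88 56 73]
D3: mem[0x16..0x1a] <- [2b 29 f2 3a 52]
D4: mem[0x01..0x03] <- [29 f2 3a]
query mem[0x03]=0x3a, mem[0x17]=0x29, mem[0x10]=0x65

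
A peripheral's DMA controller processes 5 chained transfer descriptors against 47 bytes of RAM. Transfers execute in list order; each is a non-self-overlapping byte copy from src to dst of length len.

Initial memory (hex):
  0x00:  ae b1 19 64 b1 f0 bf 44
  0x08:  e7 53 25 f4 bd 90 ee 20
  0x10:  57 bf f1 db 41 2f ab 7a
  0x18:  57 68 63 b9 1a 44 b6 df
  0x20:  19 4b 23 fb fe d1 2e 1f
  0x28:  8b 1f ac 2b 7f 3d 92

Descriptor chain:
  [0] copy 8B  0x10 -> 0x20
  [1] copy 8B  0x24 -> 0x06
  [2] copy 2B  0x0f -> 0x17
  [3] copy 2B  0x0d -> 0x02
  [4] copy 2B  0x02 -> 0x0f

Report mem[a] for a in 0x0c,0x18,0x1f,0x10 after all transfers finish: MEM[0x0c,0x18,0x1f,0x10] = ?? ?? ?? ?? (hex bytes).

[0] 0x10->0x20 len=8 : 57 bf f1 db 41 2f ab 7a
[1] 0x24->0x06 len=8 : 41 2f ab 7a 8b 1f ac 2b
[2] 0x0f->0x17 len=2 : 20 57
[3] 0x0d->0x02 len=2 : 2b ee
[4] 0x02->0x0f len=2 : 2b ee
query mem[0x0c]=0xac, mem[0x18]=0x57, mem[0x1f]=0xdf, mem[0x10]=0xee

MEM[0x0c,0x18,0x1f,0x10] = ac 57 df ee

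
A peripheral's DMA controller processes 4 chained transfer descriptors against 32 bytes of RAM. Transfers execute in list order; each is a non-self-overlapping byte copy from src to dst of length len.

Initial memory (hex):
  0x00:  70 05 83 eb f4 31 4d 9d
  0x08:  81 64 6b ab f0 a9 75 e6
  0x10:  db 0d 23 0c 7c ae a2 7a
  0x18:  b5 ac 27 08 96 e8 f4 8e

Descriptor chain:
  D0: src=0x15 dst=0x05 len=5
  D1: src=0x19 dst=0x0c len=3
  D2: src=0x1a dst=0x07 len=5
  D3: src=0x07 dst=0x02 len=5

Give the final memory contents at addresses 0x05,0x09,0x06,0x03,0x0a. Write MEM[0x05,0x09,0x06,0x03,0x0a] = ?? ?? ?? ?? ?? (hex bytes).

D0: mem[0x05..0x09] <- [ae a2 7a b5 ac]
D1: mem[0x0c..0x0e] <- [ac 27 08]
D2: mem[0x07..0x0b] <- [27 08 96 e8 f4]
D3: mem[0x02..0x06] <- [27 08 96 e8 f4]
query mem[0x05]=0xe8, mem[0x09]=0x96, mem[0x06]=0xf4, mem[0x03]=0x08, mem[0x0a]=0xe8

MEM[0x05,0x09,0x06,0x03,0x0a] = e8 96 f4 08 e8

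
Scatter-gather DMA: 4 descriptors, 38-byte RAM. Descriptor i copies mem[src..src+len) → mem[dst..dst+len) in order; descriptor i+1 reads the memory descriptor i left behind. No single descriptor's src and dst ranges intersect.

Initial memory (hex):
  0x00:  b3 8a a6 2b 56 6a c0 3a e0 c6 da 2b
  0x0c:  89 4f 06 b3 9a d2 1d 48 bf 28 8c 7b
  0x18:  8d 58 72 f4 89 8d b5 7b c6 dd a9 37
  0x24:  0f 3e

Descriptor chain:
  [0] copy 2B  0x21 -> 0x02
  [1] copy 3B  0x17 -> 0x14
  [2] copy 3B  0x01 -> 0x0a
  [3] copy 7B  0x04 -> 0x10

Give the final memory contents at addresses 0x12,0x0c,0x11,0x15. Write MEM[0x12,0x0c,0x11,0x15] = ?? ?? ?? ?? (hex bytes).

D0: mem[0x02..0x03] <- [dd a9]
D1: mem[0x14..0x16] <- [7b 8d 58]
D2: mem[0x0a..0x0c] <- [8a dd a9]
D3: mem[0x10..0x16] <- [56 6a c0 3a e0 c6 8a]
query mem[0x12]=0xc0, mem[0x0c]=0xa9, mem[0x11]=0x6a, mem[0x15]=0xc6

MEM[0x12,0x0c,0x11,0x15] = c0 a9 6a c6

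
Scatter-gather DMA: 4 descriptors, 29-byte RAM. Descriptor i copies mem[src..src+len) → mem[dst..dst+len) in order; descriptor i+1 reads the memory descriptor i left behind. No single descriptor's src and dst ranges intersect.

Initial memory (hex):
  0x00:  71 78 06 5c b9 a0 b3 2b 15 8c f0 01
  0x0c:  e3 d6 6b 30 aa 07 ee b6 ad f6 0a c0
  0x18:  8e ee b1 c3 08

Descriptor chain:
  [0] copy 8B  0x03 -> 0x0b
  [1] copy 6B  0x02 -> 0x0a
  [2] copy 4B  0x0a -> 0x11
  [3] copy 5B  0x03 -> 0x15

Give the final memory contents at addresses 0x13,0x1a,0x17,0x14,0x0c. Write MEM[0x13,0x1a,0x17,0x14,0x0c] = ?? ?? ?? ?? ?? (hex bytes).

MEM[0x13,0x1a,0x17,0x14,0x0c] = b9 b1 a0 a0 b9

D0: mem[0x0b..0x12] <- [5c b9 a0 b3 2b 15 8c f0]
D1: mem[0x0a..0x0f] <- [06 5c b9 a0 b3 2b]
D2: mem[0x11..0x14] <- [06 5c b9 a0]
D3: mem[0x15..0x19] <- [5c b9 a0 b3 2b]
query mem[0x13]=0xb9, mem[0x1a]=0xb1, mem[0x17]=0xa0, mem[0x14]=0xa0, mem[0x0c]=0xb9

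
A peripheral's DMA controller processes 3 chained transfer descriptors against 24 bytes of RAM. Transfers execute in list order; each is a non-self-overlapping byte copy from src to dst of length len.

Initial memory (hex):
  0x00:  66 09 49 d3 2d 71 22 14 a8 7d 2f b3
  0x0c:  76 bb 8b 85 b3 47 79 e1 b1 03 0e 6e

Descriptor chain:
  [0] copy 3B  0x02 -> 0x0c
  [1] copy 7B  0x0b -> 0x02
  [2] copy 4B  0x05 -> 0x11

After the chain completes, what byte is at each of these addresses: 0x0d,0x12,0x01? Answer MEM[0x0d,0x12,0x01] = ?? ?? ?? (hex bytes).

MEM[0x0d,0x12,0x01] = d3 85 09

D0: mem[0x0c..0x0e] <- [49 d3 2d]
D1: mem[0x02..0x08] <- [b3 49 d3 2d 85 b3 47]
D2: mem[0x11..0x14] <- [2d 85 b3 47]
query mem[0x0d]=0xd3, mem[0x12]=0x85, mem[0x01]=0x09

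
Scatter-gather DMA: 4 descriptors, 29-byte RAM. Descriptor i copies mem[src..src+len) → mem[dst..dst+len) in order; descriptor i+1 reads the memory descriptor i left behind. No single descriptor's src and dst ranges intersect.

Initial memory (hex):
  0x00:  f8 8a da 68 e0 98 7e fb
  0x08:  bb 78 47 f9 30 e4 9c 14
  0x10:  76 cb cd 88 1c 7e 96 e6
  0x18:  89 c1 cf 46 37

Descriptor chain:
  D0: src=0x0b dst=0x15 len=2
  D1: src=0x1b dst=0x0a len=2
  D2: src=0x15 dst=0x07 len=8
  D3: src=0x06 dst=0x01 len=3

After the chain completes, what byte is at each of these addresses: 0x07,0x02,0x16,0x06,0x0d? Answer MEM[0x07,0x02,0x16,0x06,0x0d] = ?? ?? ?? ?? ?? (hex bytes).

D0: mem[0x15..0x16] <- [f9 30]
D1: mem[0x0a..0x0b] <- [46 37]
D2: mem[0x07..0x0e] <- [f9 30 e6 89 c1 cf 46 37]
D3: mem[0x01..0x03] <- [7e f9 30]
query mem[0x07]=0xf9, mem[0x02]=0xf9, mem[0x16]=0x30, mem[0x06]=0x7e, mem[0x0d]=0x46

MEM[0x07,0x02,0x16,0x06,0x0d] = f9 f9 30 7e 46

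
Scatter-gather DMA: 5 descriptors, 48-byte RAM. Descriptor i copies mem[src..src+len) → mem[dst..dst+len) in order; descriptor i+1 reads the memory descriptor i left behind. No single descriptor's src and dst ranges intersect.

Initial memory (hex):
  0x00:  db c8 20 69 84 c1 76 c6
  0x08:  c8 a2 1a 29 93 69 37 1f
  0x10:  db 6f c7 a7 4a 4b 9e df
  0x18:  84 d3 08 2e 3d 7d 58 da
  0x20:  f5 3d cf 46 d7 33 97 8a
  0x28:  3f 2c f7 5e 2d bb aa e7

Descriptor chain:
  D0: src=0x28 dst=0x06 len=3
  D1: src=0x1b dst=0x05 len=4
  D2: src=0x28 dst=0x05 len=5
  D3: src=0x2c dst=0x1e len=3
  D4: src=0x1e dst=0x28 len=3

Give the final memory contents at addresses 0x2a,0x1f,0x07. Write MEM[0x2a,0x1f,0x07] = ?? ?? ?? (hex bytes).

MEM[0x2a,0x1f,0x07] = aa bb f7

  after D0: wrote 3B at 0x06 = 3f2cf7
  after D1: wrote 4B at 0x05 = 2e3d7d58
  after D2: wrote 5B at 0x05 = 3f2cf75e2d
  after D3: wrote 3B at 0x1e = 2dbbaa
  after D4: wrote 3B at 0x28 = 2dbbaa
query mem[0x2a]=0xaa, mem[0x1f]=0xbb, mem[0x07]=0xf7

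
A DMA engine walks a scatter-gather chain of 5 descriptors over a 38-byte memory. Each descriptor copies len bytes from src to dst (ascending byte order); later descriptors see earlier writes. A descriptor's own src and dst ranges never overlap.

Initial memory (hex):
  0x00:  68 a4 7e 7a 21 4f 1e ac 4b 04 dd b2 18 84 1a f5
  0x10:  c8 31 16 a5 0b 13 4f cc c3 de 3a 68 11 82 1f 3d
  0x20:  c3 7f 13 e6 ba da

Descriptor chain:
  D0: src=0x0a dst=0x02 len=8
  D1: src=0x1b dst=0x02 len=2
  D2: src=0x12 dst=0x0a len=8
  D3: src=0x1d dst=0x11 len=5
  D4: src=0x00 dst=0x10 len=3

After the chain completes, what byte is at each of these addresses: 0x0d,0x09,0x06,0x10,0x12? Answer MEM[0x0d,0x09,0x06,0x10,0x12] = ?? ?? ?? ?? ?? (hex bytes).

MEM[0x0d,0x09,0x06,0x10,0x12] = 13 31 1a 68 68

[0] 0x0a->0x02 len=8 : dd b2 18 84 1a f5 c8 31
[1] 0x1b->0x02 len=2 : 68 11
[2] 0x12->0x0a len=8 : 16 a5 0b 13 4f cc c3 de
[3] 0x1d->0x11 len=5 : 82 1f 3d c3 7f
[4] 0x00->0x10 len=3 : 68 a4 68
query mem[0x0d]=0x13, mem[0x09]=0x31, mem[0x06]=0x1a, mem[0x10]=0x68, mem[0x12]=0x68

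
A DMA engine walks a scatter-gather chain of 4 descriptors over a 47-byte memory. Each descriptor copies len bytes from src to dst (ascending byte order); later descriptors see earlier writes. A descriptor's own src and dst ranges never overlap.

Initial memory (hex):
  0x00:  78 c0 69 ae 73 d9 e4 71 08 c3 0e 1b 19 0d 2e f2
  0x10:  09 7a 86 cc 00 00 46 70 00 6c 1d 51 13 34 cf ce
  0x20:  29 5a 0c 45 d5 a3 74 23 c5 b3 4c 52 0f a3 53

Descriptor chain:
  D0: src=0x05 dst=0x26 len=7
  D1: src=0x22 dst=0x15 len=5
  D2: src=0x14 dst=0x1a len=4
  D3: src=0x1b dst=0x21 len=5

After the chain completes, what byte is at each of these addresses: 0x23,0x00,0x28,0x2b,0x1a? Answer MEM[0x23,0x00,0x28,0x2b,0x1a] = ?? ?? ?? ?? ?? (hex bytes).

MEM[0x23,0x00,0x28,0x2b,0x1a] = d5 78 71 0e 00

D0: mem[0x26..0x2c] <- [d9 e4 71 08 c3 0e 1b]
D1: mem[0x15..0x19] <- [0c 45 d5 a3 d9]
D2: mem[0x1a..0x1d] <- [00 0c 45 d5]
D3: mem[0x21..0x25] <- [0c 45 d5 cf ce]
query mem[0x23]=0xd5, mem[0x00]=0x78, mem[0x28]=0x71, mem[0x2b]=0x0e, mem[0x1a]=0x00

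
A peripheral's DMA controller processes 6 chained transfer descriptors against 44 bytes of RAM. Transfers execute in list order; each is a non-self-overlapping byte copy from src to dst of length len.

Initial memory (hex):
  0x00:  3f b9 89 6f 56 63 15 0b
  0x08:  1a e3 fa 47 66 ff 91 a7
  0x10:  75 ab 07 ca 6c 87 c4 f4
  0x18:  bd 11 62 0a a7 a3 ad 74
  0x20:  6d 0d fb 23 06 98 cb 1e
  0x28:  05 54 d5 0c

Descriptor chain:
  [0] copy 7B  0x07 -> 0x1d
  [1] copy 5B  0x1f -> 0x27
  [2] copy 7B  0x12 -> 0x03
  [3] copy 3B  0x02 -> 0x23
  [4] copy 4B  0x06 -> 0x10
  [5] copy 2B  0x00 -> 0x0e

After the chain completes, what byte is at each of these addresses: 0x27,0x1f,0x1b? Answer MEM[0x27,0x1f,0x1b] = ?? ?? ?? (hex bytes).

  after D0: wrote 7B at 0x1d = 0b1ae3fa4766ff
  after D1: wrote 5B at 0x27 = e3fa4766ff
  after D2: wrote 7B at 0x03 = 07ca6c87c4f4bd
  after D3: wrote 3B at 0x23 = 8907ca
  after D4: wrote 4B at 0x10 = 87c4f4bd
  after D5: wrote 2B at 0x0e = 3fb9
query mem[0x27]=0xe3, mem[0x1f]=0xe3, mem[0x1b]=0x0a

MEM[0x27,0x1f,0x1b] = e3 e3 0a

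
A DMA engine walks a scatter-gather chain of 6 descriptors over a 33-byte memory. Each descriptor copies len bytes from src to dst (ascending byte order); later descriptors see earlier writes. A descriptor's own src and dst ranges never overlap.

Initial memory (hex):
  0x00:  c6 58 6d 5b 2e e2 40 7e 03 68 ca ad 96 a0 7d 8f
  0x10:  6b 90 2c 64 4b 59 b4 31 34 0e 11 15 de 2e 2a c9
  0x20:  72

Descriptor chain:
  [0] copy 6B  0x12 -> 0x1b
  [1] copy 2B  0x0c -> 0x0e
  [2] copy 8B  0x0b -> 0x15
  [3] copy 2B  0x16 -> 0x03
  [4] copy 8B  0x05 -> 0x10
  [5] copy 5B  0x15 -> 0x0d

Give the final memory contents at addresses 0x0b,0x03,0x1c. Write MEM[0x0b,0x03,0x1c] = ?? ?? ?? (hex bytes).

  after D0: wrote 6B at 0x1b = 2c644b59b431
  after D1: wrote 2B at 0x0e = 96a0
  after D2: wrote 8B at 0x15 = ad96a096a06b902c
  after D3: wrote 2B at 0x03 = 96a0
  after D4: wrote 8B at 0x10 = e2407e0368caad96
  after D5: wrote 5B at 0x0d = caad9696a0
query mem[0x0b]=0xad, mem[0x03]=0x96, mem[0x1c]=0x2c

MEM[0x0b,0x03,0x1c] = ad 96 2c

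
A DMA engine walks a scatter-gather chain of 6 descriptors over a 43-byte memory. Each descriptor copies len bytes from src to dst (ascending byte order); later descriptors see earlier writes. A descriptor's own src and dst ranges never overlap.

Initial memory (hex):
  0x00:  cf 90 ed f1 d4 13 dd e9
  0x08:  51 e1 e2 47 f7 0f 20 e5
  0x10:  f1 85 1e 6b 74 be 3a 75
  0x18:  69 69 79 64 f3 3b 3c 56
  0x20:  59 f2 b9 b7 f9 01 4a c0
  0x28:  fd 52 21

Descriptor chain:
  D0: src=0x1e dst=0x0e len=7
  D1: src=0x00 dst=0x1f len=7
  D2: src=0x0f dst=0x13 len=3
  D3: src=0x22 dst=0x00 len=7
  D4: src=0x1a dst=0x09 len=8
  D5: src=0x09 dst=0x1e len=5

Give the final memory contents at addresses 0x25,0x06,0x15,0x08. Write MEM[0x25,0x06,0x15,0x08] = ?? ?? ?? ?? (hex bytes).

  after D0: wrote 7B at 0x0e = 3c5659f2b9b7f9
  after D1: wrote 7B at 0x1f = cf90edf1d413dd
  after D2: wrote 3B at 0x13 = 5659f2
  after D3: wrote 7B at 0x00 = f1d413dd4ac0fd
  after D4: wrote 8B at 0x09 = 7964f33b3ccf90ed
  after D5: wrote 5B at 0x1e = 7964f33b3c
query mem[0x25]=0xdd, mem[0x06]=0xfd, mem[0x15]=0xf2, mem[0x08]=0x51

MEM[0x25,0x06,0x15,0x08] = dd fd f2 51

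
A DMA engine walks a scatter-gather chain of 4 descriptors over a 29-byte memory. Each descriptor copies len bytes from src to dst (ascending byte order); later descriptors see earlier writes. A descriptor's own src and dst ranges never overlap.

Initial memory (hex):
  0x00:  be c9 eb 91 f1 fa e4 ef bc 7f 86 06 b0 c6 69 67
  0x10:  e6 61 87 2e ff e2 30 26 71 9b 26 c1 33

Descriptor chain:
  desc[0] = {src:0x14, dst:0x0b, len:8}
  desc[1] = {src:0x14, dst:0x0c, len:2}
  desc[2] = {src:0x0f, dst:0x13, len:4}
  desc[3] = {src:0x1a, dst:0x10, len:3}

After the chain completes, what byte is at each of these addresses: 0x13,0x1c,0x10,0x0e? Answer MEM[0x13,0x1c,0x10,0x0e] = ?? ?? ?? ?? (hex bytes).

[0] 0x14->0x0b len=8 : ff e2 30 26 71 9b 26 c1
[1] 0x14->0x0c len=2 : ff e2
[2] 0x0f->0x13 len=4 : 71 9b 26 c1
[3] 0x1a->0x10 len=3 : 26 c1 33
query mem[0x13]=0x71, mem[0x1c]=0x33, mem[0x10]=0x26, mem[0x0e]=0x26

MEM[0x13,0x1c,0x10,0x0e] = 71 33 26 26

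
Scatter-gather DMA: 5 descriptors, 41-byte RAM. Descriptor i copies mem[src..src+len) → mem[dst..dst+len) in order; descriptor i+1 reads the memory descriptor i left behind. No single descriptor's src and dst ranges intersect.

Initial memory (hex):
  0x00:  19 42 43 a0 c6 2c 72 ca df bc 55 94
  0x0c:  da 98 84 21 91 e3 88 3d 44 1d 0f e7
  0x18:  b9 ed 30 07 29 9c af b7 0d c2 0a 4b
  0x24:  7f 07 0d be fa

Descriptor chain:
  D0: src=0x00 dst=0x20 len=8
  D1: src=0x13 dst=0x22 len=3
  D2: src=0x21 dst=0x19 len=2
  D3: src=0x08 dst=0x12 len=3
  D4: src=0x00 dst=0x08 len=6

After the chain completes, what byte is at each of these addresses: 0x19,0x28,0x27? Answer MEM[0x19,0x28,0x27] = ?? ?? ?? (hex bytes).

MEM[0x19,0x28,0x27] = 42 fa ca

#0 dst[0x20+8] := {0x19,0x42,0x43,0xa0,0xc6,0x2c,0x72,0xca}
#1 dst[0x22+3] := {0x3d,0x44,0x1d}
#2 dst[0x19+2] := {0x42,0x3d}
#3 dst[0x12+3] := {0xdf,0xbc,0x55}
#4 dst[0x08+6] := {0x19,0x42,0x43,0xa0,0xc6,0x2c}
query mem[0x19]=0x42, mem[0x28]=0xfa, mem[0x27]=0xca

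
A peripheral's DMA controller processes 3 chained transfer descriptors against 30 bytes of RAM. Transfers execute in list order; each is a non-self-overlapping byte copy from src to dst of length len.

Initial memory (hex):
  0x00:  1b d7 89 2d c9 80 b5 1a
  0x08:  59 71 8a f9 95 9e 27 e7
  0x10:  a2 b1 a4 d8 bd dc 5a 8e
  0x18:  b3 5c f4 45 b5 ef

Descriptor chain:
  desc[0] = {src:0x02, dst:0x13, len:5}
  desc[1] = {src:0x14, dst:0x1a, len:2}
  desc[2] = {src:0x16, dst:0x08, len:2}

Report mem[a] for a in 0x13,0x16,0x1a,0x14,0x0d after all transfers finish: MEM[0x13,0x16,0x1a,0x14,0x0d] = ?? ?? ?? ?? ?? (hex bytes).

#0 dst[0x13+5] := {0x89,0x2d,0xc9,0x80,0xb5}
#1 dst[0x1a+2] := {0x2d,0xc9}
#2 dst[0x08+2] := {0x80,0xb5}
query mem[0x13]=0x89, mem[0x16]=0x80, mem[0x1a]=0x2d, mem[0x14]=0x2d, mem[0x0d]=0x9e

MEM[0x13,0x16,0x1a,0x14,0x0d] = 89 80 2d 2d 9e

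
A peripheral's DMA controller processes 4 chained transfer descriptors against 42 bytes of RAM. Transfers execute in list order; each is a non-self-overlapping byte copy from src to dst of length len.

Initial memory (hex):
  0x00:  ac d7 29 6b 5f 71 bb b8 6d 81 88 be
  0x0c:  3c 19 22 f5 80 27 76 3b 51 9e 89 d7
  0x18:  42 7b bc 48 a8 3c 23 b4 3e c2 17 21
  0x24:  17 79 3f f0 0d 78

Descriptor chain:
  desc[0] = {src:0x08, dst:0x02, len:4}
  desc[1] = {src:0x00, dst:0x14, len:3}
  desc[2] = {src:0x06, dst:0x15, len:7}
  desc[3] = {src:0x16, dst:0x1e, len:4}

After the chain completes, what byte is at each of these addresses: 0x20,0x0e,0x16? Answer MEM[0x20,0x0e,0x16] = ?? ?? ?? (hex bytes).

MEM[0x20,0x0e,0x16] = 81 22 b8

[0] 0x08->0x02 len=4 : 6d 81 88 be
[1] 0x00->0x14 len=3 : ac d7 6d
[2] 0x06->0x15 len=7 : bb b8 6d 81 88 be 3c
[3] 0x16->0x1e len=4 : b8 6d 81 88
query mem[0x20]=0x81, mem[0x0e]=0x22, mem[0x16]=0xb8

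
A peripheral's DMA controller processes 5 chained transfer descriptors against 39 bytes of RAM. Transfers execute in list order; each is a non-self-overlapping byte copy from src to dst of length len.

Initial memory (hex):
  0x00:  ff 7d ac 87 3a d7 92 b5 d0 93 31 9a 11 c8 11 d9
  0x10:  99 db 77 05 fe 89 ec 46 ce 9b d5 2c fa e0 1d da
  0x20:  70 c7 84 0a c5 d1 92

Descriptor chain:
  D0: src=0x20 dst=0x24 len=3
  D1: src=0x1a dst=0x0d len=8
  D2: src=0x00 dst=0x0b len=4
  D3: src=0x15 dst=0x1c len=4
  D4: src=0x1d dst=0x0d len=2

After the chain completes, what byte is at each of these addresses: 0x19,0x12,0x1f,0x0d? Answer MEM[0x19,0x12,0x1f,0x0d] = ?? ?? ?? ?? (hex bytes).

[0] 0x20->0x24 len=3 : 70 c7 84
[1] 0x1a->0x0d len=8 : d5 2c fa e0 1d da 70 c7
[2] 0x00->0x0b len=4 : ff 7d ac 87
[3] 0x15->0x1c len=4 : 89 ec 46 ce
[4] 0x1d->0x0d len=2 : ec 46
query mem[0x19]=0x9b, mem[0x12]=0xda, mem[0x1f]=0xce, mem[0x0d]=0xec

MEM[0x19,0x12,0x1f,0x0d] = 9b da ce ec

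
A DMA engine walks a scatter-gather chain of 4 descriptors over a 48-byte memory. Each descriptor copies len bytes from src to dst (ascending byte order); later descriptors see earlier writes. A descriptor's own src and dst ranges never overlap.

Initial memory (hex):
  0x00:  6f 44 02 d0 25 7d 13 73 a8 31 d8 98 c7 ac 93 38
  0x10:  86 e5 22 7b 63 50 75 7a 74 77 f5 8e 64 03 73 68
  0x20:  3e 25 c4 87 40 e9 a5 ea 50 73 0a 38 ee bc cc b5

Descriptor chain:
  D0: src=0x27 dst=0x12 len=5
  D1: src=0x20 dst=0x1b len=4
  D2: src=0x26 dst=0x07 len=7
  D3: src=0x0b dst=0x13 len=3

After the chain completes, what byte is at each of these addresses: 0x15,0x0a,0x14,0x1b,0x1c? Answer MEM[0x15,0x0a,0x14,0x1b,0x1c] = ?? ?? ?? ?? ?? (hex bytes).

MEM[0x15,0x0a,0x14,0x1b,0x1c] = ee 73 38 3e 25

#0 dst[0x12+5] := {0xea,0x50,0x73,0x0a,0x38}
#1 dst[0x1b+4] := {0x3e,0x25,0xc4,0x87}
#2 dst[0x07+7] := {0xa5,0xea,0x50,0x73,0x0a,0x38,0xee}
#3 dst[0x13+3] := {0x0a,0x38,0xee}
query mem[0x15]=0xee, mem[0x0a]=0x73, mem[0x14]=0x38, mem[0x1b]=0x3e, mem[0x1c]=0x25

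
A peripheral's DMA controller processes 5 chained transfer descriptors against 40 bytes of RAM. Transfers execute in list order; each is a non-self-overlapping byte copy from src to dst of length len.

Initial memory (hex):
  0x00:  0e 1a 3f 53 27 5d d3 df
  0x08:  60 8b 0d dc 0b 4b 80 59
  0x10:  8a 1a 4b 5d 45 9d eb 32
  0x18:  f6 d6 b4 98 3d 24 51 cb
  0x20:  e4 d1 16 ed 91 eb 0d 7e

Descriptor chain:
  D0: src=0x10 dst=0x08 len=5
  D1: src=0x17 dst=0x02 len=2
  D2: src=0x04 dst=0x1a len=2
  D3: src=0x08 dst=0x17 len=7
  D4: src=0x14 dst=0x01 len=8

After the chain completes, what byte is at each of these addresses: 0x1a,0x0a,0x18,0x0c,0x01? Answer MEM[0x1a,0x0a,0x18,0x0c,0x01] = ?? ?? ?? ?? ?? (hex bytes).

[0] 0x10->0x08 len=5 : 8a 1a 4b 5d 45
[1] 0x17->0x02 len=2 : 32 f6
[2] 0x04->0x1a len=2 : 27 5d
[3] 0x08->0x17 len=7 : 8a 1a 4b 5d 45 4b 80
[4] 0x14->0x01 len=8 : 45 9d eb 8a 1a 4b 5d 45
query mem[0x1a]=0x5d, mem[0x0a]=0x4b, mem[0x18]=0x1a, mem[0x0c]=0x45, mem[0x01]=0x45

MEM[0x1a,0x0a,0x18,0x0c,0x01] = 5d 4b 1a 45 45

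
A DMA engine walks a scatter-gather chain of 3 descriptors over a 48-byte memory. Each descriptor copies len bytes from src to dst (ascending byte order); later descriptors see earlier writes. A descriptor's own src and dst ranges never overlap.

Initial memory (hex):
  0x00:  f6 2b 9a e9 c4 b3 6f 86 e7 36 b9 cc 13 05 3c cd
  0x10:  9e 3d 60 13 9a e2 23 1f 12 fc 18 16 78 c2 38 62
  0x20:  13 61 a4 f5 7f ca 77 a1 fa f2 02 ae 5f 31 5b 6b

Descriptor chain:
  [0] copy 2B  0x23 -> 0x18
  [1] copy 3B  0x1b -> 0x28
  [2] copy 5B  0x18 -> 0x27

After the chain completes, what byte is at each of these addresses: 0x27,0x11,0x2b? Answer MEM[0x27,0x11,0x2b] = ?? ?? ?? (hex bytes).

  after D0: wrote 2B at 0x18 = f57f
  after D1: wrote 3B at 0x28 = 1678c2
  after D2: wrote 5B at 0x27 = f57f181678
query mem[0x27]=0xf5, mem[0x11]=0x3d, mem[0x2b]=0x78

MEM[0x27,0x11,0x2b] = f5 3d 78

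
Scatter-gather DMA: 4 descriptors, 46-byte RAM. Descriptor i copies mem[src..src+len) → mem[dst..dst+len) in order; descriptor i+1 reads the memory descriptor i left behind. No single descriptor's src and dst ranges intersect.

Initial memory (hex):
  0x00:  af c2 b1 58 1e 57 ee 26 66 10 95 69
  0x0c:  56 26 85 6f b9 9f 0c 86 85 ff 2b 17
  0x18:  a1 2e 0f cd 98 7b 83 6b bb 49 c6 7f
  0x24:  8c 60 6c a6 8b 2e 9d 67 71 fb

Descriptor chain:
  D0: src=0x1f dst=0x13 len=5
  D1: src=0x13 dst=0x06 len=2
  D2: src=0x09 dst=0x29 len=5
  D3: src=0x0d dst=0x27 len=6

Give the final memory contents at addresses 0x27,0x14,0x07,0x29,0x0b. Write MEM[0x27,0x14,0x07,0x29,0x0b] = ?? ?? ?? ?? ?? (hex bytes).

MEM[0x27,0x14,0x07,0x29,0x0b] = 26 bb bb 6f 69

  after D0: wrote 5B at 0x13 = 6bbb49c67f
  after D1: wrote 2B at 0x06 = 6bbb
  after D2: wrote 5B at 0x29 = 1095695626
  after D3: wrote 6B at 0x27 = 26856fb99f0c
query mem[0x27]=0x26, mem[0x14]=0xbb, mem[0x07]=0xbb, mem[0x29]=0x6f, mem[0x0b]=0x69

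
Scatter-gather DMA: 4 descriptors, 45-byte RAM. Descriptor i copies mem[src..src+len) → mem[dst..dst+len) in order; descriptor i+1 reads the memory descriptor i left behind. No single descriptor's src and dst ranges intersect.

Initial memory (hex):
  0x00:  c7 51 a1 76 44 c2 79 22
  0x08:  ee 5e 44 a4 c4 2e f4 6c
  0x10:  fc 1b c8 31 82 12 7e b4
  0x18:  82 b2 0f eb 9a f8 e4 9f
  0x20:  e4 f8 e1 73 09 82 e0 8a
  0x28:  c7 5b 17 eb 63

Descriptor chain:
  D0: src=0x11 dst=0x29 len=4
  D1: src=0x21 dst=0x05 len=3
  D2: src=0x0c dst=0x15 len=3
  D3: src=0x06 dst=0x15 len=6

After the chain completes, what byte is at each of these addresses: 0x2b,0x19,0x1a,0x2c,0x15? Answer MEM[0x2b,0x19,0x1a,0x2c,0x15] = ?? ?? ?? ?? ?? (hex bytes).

#0 dst[0x29+4] := {0x1b,0xc8,0x31,0x82}
#1 dst[0x05+3] := {0xf8,0xe1,0x73}
#2 dst[0x15+3] := {0xc4,0x2e,0xf4}
#3 dst[0x15+6] := {0xe1,0x73,0xee,0x5e,0x44,0xa4}
query mem[0x2b]=0x31, mem[0x19]=0x44, mem[0x1a]=0xa4, mem[0x2c]=0x82, mem[0x15]=0xe1

MEM[0x2b,0x19,0x1a,0x2c,0x15] = 31 44 a4 82 e1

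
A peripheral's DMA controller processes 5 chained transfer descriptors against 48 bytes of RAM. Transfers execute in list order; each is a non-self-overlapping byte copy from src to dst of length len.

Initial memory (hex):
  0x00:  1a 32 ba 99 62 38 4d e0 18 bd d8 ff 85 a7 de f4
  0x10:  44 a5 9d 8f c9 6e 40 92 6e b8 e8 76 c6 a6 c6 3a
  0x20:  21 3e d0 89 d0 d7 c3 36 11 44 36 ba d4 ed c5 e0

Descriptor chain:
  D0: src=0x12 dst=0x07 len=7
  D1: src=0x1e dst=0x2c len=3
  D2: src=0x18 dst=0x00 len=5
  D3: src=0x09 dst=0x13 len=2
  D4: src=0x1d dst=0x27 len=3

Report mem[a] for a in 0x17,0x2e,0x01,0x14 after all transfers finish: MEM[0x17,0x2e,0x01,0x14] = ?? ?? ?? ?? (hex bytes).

MEM[0x17,0x2e,0x01,0x14] = 92 21 b8 6e

D0: mem[0x07..0x0d] <- [9d 8f c9 6e 40 92 6e]
D1: mem[0x2c..0x2e] <- [c6 3a 21]
D2: mem[0x00..0x04] <- [6e b8 e8 76 c6]
D3: mem[0x13..0x14] <- [c9 6e]
D4: mem[0x27..0x29] <- [a6 c6 3a]
query mem[0x17]=0x92, mem[0x2e]=0x21, mem[0x01]=0xb8, mem[0x14]=0x6e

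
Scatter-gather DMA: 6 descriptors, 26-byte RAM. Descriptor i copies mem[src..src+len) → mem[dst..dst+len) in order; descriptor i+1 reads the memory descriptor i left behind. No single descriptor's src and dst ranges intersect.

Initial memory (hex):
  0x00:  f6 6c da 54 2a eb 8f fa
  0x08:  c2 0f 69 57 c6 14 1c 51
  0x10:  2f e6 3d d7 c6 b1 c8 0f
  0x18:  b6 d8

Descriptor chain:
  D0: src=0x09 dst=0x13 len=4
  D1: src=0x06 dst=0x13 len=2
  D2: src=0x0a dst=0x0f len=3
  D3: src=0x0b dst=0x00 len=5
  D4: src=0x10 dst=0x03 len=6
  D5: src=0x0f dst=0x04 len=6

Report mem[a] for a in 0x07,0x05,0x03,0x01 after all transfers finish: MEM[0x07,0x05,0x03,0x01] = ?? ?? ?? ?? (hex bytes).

#0 dst[0x13+4] := {0x0f,0x69,0x57,0xc6}
#1 dst[0x13+2] := {0x8f,0xfa}
#2 dst[0x0f+3] := {0x69,0x57,0xc6}
#3 dst[0x00+5] := {0x57,0xc6,0x14,0x1c,0x69}
#4 dst[0x03+6] := {0x57,0xc6,0x3d,0x8f,0xfa,0x57}
#5 dst[0x04+6] := {0x69,0x57,0xc6,0x3d,0x8f,0xfa}
query mem[0x07]=0x3d, mem[0x05]=0x57, mem[0x03]=0x57, mem[0x01]=0xc6

MEM[0x07,0x05,0x03,0x01] = 3d 57 57 c6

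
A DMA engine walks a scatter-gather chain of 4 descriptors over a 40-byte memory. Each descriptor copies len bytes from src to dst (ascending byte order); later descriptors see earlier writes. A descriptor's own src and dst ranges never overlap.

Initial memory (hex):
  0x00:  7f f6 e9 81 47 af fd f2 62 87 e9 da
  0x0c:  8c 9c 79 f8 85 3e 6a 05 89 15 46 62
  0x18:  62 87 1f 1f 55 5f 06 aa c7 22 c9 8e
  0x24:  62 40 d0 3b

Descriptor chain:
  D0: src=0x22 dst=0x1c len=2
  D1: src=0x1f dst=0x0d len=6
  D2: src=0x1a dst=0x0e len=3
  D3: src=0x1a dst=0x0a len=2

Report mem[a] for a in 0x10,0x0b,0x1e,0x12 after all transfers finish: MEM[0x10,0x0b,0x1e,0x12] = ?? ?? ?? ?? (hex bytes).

  after D0: wrote 2B at 0x1c = c98e
  after D1: wrote 6B at 0x0d = aac722c98e62
  after D2: wrote 3B at 0x0e = 1f1fc9
  after D3: wrote 2B at 0x0a = 1f1f
query mem[0x10]=0xc9, mem[0x0b]=0x1f, mem[0x1e]=0x06, mem[0x12]=0x62

MEM[0x10,0x0b,0x1e,0x12] = c9 1f 06 62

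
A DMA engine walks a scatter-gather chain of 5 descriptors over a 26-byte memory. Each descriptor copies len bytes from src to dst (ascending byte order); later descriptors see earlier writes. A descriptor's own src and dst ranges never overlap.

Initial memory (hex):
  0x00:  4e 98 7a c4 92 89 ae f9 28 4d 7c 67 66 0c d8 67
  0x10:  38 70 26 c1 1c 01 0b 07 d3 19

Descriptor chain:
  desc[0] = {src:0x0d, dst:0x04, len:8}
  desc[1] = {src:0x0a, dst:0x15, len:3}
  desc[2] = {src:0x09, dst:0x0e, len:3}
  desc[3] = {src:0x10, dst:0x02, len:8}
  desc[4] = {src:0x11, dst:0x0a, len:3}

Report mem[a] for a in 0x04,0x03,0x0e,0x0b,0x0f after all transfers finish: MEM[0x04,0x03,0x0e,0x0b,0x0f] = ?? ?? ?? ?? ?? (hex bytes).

[0] 0x0d->0x04 len=8 : 0c d8 67 38 70 26 c1 1c
[1] 0x0a->0x15 len=3 : c1 1c 66
[2] 0x09->0x0e len=3 : 26 c1 1c
[3] 0x10->0x02 len=8 : 1c 70 26 c1 1c c1 1c 66
[4] 0x11->0x0a len=3 : 70 26 c1
query mem[0x04]=0x26, mem[0x03]=0x70, mem[0x0e]=0x26, mem[0x0b]=0x26, mem[0x0f]=0xc1

MEM[0x04,0x03,0x0e,0x0b,0x0f] = 26 70 26 26 c1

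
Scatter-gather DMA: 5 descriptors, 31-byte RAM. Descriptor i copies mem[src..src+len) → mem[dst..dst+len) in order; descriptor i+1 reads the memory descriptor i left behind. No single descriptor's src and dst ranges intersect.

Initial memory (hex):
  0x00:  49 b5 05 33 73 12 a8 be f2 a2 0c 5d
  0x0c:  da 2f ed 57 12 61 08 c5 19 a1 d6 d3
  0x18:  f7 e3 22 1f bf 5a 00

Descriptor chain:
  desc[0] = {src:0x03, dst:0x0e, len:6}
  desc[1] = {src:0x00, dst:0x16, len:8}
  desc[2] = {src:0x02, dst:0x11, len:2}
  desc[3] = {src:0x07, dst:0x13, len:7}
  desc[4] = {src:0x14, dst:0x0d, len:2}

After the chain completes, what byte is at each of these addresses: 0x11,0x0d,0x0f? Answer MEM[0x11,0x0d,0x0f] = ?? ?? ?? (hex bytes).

D0: mem[0x0e..0x13] <- [33 73 12 a8 be f2]
D1: mem[0x16..0x1d] <- [49 b5 05 33 73 12 a8 be]
D2: mem[0x11..0x12] <- [05 33]
D3: mem[0x13..0x19] <- [be f2 a2 0c 5d da 2f]
D4: mem[0x0d..0x0e] <- [f2 a2]
query mem[0x11]=0x05, mem[0x0d]=0xf2, mem[0x0f]=0x73

MEM[0x11,0x0d,0x0f] = 05 f2 73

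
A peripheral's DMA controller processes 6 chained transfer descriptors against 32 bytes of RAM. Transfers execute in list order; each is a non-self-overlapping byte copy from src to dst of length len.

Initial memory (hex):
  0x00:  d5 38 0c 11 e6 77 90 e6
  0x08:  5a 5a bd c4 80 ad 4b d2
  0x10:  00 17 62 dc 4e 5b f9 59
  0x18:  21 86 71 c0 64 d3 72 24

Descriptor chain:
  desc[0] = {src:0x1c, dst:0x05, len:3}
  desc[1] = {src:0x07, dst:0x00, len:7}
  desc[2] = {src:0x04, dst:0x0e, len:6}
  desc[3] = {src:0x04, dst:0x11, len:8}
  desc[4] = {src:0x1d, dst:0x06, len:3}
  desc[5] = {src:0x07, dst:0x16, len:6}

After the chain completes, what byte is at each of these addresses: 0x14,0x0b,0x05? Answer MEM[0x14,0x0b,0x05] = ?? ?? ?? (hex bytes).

  after D0: wrote 3B at 0x05 = 64d372
  after D1: wrote 7B at 0x00 = 725a5abdc480ad
  after D2: wrote 6B at 0x0e = c480ad725a5a
  after D3: wrote 8B at 0x11 = c480ad725a5abdc4
  after D4: wrote 3B at 0x06 = d37224
  after D5: wrote 6B at 0x16 = 72245abdc480
query mem[0x14]=0x72, mem[0x0b]=0xc4, mem[0x05]=0x80

MEM[0x14,0x0b,0x05] = 72 c4 80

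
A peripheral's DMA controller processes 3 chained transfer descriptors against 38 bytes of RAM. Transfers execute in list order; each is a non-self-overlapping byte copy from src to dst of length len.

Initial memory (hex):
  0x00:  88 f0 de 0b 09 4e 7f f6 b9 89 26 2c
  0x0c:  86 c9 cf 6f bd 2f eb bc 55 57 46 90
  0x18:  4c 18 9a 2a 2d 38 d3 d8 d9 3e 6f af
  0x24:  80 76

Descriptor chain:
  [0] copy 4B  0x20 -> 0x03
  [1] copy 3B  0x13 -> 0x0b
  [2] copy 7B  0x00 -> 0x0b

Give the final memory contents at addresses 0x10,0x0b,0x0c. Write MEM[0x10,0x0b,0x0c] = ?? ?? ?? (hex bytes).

#0 dst[0x03+4] := {0xd9,0x3e,0x6f,0xaf}
#1 dst[0x0b+3] := {0xbc,0x55,0x57}
#2 dst[0x0b+7] := {0x88,0xf0,0xde,0xd9,0x3e,0x6f,0xaf}
query mem[0x10]=0x6f, mem[0x0b]=0x88, mem[0x0c]=0xf0

MEM[0x10,0x0b,0x0c] = 6f 88 f0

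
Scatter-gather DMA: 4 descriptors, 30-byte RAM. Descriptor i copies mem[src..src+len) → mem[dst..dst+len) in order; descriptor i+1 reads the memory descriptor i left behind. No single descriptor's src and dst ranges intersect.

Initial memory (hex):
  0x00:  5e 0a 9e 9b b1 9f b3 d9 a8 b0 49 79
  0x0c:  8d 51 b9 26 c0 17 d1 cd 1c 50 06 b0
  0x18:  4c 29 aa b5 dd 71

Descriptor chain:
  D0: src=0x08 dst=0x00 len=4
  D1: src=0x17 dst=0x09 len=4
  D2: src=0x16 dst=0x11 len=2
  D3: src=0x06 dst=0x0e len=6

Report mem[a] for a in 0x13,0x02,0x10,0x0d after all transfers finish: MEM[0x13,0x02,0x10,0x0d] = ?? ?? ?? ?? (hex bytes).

MEM[0x13,0x02,0x10,0x0d] = 29 49 a8 51

  after D0: wrote 4B at 0x00 = a8b04979
  after D1: wrote 4B at 0x09 = b04c29aa
  after D2: wrote 2B at 0x11 = 06b0
  after D3: wrote 6B at 0x0e = b3d9a8b04c29
query mem[0x13]=0x29, mem[0x02]=0x49, mem[0x10]=0xa8, mem[0x0d]=0x51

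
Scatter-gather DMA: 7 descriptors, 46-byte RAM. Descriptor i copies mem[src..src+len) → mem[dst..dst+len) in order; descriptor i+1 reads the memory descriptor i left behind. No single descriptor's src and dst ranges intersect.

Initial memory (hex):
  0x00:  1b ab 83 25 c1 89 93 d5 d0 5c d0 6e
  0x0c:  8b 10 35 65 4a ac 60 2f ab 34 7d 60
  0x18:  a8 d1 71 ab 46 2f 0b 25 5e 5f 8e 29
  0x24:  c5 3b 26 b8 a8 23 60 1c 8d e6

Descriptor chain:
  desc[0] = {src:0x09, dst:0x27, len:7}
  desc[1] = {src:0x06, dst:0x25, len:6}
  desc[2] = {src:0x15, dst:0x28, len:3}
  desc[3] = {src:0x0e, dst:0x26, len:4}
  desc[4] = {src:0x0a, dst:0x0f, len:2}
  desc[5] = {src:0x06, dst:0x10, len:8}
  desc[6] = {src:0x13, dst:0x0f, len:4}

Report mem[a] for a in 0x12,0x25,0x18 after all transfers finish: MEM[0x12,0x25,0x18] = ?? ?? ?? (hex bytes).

MEM[0x12,0x25,0x18] = 8b 93 a8

D0: mem[0x27..0x2d] <- [5c d0 6e 8b 10 35 65]
D1: mem[0x25..0x2a] <- [93 d5 d0 5c d0 6e]
D2: mem[0x28..0x2a] <- [34 7d 60]
D3: mem[0x26..0x29] <- [35 65 4a ac]
D4: mem[0x0f..0x10] <- [d0 6e]
D5: mem[0x10..0x17] <- [93 d5 d0 5c d0 6e 8b 10]
D6: mem[0x0f..0x12] <- [5c d0 6e 8b]
query mem[0x12]=0x8b, mem[0x25]=0x93, mem[0x18]=0xa8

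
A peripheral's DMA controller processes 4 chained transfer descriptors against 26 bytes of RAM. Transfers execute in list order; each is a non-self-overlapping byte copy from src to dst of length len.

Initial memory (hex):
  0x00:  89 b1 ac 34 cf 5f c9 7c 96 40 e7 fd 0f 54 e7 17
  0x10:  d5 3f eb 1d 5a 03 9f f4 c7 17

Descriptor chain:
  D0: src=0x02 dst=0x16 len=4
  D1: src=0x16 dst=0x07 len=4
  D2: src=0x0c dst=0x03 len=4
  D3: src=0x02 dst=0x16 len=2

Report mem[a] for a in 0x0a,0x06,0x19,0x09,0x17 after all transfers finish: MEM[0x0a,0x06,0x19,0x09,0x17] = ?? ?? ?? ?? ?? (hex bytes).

[0] 0x02->0x16 len=4 : ac 34 cf 5f
[1] 0x16->0x07 len=4 : ac 34 cf 5f
[2] 0x0c->0x03 len=4 : 0f 54 e7 17
[3] 0x02->0x16 len=2 : ac 0f
query mem[0x0a]=0x5f, mem[0x06]=0x17, mem[0x19]=0x5f, mem[0x09]=0xcf, mem[0x17]=0x0f

MEM[0x0a,0x06,0x19,0x09,0x17] = 5f 17 5f cf 0f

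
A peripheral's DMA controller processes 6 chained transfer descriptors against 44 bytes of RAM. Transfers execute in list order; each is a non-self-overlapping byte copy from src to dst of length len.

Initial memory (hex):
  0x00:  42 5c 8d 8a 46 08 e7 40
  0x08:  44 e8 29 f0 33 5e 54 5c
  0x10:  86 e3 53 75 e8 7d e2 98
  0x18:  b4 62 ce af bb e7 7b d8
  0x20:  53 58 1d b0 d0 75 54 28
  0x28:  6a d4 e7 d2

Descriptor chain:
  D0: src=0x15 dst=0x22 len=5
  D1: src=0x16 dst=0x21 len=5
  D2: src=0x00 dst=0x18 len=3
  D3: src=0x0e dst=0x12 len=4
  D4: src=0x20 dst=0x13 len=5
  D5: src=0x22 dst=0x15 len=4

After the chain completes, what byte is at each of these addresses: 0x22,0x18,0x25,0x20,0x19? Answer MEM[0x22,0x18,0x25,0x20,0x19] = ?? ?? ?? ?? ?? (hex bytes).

MEM[0x22,0x18,0x25,0x20,0x19] = 98 ce ce 53 5c

[0] 0x15->0x22 len=5 : 7d e2 98 b4 62
[1] 0x16->0x21 len=5 : e2 98 b4 62 ce
[2] 0x00->0x18 len=3 : 42 5c 8d
[3] 0x0e->0x12 len=4 : 54 5c 86 e3
[4] 0x20->0x13 len=5 : 53 e2 98 b4 62
[5] 0x22->0x15 len=4 : 98 b4 62 ce
query mem[0x22]=0x98, mem[0x18]=0xce, mem[0x25]=0xce, mem[0x20]=0x53, mem[0x19]=0x5c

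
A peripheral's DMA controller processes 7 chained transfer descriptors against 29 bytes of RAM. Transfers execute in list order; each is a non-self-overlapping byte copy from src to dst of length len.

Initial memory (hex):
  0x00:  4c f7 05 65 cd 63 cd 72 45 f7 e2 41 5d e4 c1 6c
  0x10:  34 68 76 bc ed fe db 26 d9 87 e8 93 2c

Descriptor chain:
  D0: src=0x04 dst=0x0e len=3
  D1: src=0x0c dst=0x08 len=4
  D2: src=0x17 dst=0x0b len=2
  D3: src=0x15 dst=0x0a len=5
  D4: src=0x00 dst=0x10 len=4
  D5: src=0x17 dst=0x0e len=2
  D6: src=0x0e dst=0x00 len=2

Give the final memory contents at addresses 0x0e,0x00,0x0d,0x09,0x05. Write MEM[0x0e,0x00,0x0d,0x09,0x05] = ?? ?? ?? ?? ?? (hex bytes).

MEM[0x0e,0x00,0x0d,0x09,0x05] = 26 26 d9 e4 63

D0: mem[0x0e..0x10] <- [cd 63 cd]
D1: mem[0x08..0x0b] <- [5d e4 cd 63]
D2: mem[0x0b..0x0c] <- [26 d9]
D3: mem[0x0a..0x0e] <- [fe db 26 d9 87]
D4: mem[0x10..0x13] <- [4c f7 05 65]
D5: mem[0x0e..0x0f] <- [26 d9]
D6: mem[0x00..0x01] <- [26 d9]
query mem[0x0e]=0x26, mem[0x00]=0x26, mem[0x0d]=0xd9, mem[0x09]=0xe4, mem[0x05]=0x63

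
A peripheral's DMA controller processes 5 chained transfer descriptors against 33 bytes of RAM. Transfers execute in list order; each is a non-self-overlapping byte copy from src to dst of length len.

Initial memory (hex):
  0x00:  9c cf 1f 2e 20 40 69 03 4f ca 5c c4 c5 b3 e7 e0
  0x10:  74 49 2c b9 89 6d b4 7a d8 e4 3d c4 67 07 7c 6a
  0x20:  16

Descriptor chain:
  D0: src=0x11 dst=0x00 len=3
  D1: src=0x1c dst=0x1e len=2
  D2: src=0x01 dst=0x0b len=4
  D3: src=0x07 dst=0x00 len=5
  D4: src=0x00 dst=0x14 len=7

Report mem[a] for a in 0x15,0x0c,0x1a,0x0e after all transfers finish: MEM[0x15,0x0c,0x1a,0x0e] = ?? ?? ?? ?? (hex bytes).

MEM[0x15,0x0c,0x1a,0x0e] = 4f b9 69 20

[0] 0x11->0x00 len=3 : 49 2c b9
[1] 0x1c->0x1e len=2 : 67 07
[2] 0x01->0x0b len=4 : 2c b9 2e 20
[3] 0x07->0x00 len=5 : 03 4f ca 5c 2c
[4] 0x00->0x14 len=7 : 03 4f ca 5c 2c 40 69
query mem[0x15]=0x4f, mem[0x0c]=0xb9, mem[0x1a]=0x69, mem[0x0e]=0x20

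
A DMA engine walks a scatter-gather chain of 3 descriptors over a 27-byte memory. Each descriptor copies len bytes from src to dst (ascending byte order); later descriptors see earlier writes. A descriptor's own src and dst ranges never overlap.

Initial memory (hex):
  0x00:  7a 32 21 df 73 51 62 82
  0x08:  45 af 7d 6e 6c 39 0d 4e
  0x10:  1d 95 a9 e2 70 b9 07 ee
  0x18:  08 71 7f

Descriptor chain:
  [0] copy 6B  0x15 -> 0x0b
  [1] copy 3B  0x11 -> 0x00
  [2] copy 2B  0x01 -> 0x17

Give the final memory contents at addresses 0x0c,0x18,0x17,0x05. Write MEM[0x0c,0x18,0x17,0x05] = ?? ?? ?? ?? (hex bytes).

MEM[0x0c,0x18,0x17,0x05] = 07 e2 a9 51

  after D0: wrote 6B at 0x0b = b907ee08717f
  after D1: wrote 3B at 0x00 = 95a9e2
  after D2: wrote 2B at 0x17 = a9e2
query mem[0x0c]=0x07, mem[0x18]=0xe2, mem[0x17]=0xa9, mem[0x05]=0x51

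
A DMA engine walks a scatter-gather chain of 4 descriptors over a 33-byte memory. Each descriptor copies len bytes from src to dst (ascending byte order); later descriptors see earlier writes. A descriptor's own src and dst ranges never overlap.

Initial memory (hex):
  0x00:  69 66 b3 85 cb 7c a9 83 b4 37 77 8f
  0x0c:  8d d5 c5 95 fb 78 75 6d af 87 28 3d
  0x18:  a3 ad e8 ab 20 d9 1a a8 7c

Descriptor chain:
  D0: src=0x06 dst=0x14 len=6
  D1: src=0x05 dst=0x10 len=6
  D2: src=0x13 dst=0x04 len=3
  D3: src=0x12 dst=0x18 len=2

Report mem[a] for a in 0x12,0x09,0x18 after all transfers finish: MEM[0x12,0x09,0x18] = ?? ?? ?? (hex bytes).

MEM[0x12,0x09,0x18] = 83 37 83

D0: mem[0x14..0x19] <- [a9 83 b4 37 77 8f]
D1: mem[0x10..0x15] <- [7c a9 83 b4 37 77]
D2: mem[0x04..0x06] <- [b4 37 77]
D3: mem[0x18..0x19] <- [83 b4]
query mem[0x12]=0x83, mem[0x09]=0x37, mem[0x18]=0x83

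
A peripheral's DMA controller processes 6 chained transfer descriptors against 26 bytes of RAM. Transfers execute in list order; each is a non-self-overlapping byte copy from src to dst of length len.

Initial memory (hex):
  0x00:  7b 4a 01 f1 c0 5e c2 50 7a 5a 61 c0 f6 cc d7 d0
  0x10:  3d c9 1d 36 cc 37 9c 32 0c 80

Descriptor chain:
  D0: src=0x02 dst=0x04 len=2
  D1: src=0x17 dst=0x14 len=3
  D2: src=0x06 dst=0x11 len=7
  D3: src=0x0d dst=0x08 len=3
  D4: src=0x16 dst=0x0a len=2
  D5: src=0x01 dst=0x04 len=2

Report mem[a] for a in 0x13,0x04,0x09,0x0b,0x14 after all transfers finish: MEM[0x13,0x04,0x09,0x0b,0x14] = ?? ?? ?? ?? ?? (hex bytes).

  after D0: wrote 2B at 0x04 = 01f1
  after D1: wrote 3B at 0x14 = 320c80
  after D2: wrote 7B at 0x11 = c2507a5a61c0f6
  after D3: wrote 3B at 0x08 = ccd7d0
  after D4: wrote 2B at 0x0a = c0f6
  after D5: wrote 2B at 0x04 = 4a01
query mem[0x13]=0x7a, mem[0x04]=0x4a, mem[0x09]=0xd7, mem[0x0b]=0xf6, mem[0x14]=0x5a

MEM[0x13,0x04,0x09,0x0b,0x14] = 7a 4a d7 f6 5a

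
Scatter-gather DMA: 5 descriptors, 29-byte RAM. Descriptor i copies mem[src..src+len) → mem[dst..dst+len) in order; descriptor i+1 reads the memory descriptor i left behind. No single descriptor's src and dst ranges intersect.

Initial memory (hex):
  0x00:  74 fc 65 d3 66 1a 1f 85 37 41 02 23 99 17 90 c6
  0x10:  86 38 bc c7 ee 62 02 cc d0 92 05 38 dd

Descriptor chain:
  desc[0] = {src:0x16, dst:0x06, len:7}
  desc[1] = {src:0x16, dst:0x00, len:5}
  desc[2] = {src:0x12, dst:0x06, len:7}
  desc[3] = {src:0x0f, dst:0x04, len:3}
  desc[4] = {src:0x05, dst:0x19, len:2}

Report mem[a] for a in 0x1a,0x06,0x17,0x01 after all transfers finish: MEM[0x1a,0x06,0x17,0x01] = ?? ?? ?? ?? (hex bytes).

[0] 0x16->0x06 len=7 : 02 cc d0 92 05 38 dd
[1] 0x16->0x00 len=5 : 02 cc d0 92 05
[2] 0x12->0x06 len=7 : bc c7 ee 62 02 cc d0
[3] 0x0f->0x04 len=3 : c6 86 38
[4] 0x05->0x19 len=2 : 86 38
query mem[0x1a]=0x38, mem[0x06]=0x38, mem[0x17]=0xcc, mem[0x01]=0xcc

MEM[0x1a,0x06,0x17,0x01] = 38 38 cc cc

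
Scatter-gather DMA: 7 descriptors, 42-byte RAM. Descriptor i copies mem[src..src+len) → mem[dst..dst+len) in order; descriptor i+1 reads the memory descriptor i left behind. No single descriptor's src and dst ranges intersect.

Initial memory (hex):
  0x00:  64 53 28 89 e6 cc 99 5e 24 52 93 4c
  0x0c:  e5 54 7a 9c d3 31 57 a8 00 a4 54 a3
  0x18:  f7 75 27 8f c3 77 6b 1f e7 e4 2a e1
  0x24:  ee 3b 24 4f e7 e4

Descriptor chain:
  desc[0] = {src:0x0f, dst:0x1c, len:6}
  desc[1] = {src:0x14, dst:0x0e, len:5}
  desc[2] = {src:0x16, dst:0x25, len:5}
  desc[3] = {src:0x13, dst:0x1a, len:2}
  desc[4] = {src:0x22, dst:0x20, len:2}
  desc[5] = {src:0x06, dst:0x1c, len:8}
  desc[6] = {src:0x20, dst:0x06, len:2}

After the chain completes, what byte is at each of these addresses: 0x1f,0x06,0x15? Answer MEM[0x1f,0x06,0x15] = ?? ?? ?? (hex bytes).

MEM[0x1f,0x06,0x15] = 52 93 a4

  after D0: wrote 6B at 0x1c = 9cd33157a800
  after D1: wrote 5B at 0x0e = 00a454a3f7
  after D2: wrote 5B at 0x25 = 54a3f77527
  after D3: wrote 2B at 0x1a = a800
  after D4: wrote 2B at 0x20 = 2ae1
  after D5: wrote 8B at 0x1c = 995e2452934ce554
  after D6: wrote 2B at 0x06 = 934c
query mem[0x1f]=0x52, mem[0x06]=0x93, mem[0x15]=0xa4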